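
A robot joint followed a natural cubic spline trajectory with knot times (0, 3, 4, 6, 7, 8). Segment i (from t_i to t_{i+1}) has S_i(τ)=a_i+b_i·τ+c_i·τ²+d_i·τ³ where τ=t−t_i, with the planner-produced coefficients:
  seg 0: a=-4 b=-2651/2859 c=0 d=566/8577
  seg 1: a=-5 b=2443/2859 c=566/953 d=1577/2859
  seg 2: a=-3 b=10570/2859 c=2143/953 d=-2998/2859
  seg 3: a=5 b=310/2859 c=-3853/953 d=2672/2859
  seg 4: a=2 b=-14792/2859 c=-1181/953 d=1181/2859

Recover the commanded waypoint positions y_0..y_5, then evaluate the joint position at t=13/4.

y_0=-4 y_1=-5 y_2=-3 y_3=5 y_4=2 y_5=-4
S(13/4) = -289141/60992

y_0 = S_0(0) = a_0 = -4
y_1 = S_1(0) = a_1 = -5
y_2 = S_2(0) = a_2 = -3
y_3 = S_3(0) = a_3 = 5
y_4 = S_4(0) = a_4 = 2
y_5 = S_4(1) = -4
t_q=13/4 is in segment 1 (τ=1/4); S_1(τ)=-289141/60992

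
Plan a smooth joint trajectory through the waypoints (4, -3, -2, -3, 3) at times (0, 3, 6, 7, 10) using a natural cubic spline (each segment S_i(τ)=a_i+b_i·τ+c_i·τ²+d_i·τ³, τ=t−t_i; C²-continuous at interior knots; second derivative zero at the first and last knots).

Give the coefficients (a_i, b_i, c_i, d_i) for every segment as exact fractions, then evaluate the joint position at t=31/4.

Δ: Δ0=-7/3, Δ1=1/3, Δ2=-1, Δ3=2
row 1: diag=12, rhs=16; c'=1/4, d'=4/3
row 2: denom=8−3·1/4=29/4; d'=(-8−3·4/3)/(29/4)=-48/29
row 3: denom=8−1·4/29=228/29; d'=(18−1·-48/29)/(228/29)=5/2
back: M3=5/2
back: M2=-48/29−4/29·5/2=-2
back: M1=4/3−1/4·-2=11/6
M: M0=0, M1=11/6, M2=-2, M3=5/2, M4=0
seg 0: a=4, c=M0/2=0, d=(M1−M0)/(6·3)=11/108, b=Δ0−h0·(2M0+M1)/6=-13/4
seg 1: a=-3, c=M1/2=11/12, d=(M2−M1)/(6·3)=-23/108, b=Δ1−h1·(2M1+M2)/6=-1/2
seg 2: a=-2, c=M2/2=-1, d=(M3−M2)/(6·1)=3/4, b=Δ2−h2·(2M2+M3)/6=-3/4
seg 3: a=-3, c=M3/2=5/4, d=(M4−M3)/(6·3)=-5/36, b=Δ3−h3·(2M3+M4)/6=-1/2
t_q=31/4 → seg 3, τ=3/4; S=-3+-1/2·τ+5/4·τ²+-5/36·τ³=-699/256

  seg 0: a=4 b=-13/4 c=0 d=11/108
  seg 1: a=-3 b=-1/2 c=11/12 d=-23/108
  seg 2: a=-2 b=-3/4 c=-1 d=3/4
  seg 3: a=-3 b=-1/2 c=5/4 d=-5/36
S(31/4) = -699/256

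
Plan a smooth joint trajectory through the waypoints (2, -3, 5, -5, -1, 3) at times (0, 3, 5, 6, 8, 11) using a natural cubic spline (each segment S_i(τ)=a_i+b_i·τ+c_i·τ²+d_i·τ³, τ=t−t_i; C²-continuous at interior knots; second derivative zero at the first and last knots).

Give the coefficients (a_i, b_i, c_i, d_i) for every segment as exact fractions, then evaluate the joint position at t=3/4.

Δ: Δ0=-5/3, Δ1=4, Δ2=-10, Δ3=2, Δ4=4/3
row 1: diag=10, rhs=34; c'=1/5, d'=17/5
row 2: denom=6−2·1/5=28/5; d'=(-84−2·17/5)/(28/5)=-227/14
row 3: denom=6−1·5/28=163/28; d'=(72−1·-227/14)/(163/28)=2470/163
row 4: denom=10−2·56/163=1518/163; d'=(-4−2·2470/163)/(1518/163)=-932/253
back: M4=-932/253
back: M3=2470/163−56/163·-932/253=4154/253
back: M2=-227/14−5/28·4154/253=-4844/253
back: M1=17/5−1/5·-4844/253=1829/253
M: M0=0, M1=1829/253, M2=-4844/253, M3=4154/253, M4=-932/253, M5=0
seg 0: a=2, c=M0/2=0, d=(M1−M0)/(6·3)=1829/4554, b=Δ0−h0·(2M0+M1)/6=-8017/1518
seg 1: a=-3, c=M1/2=1829/506, d=(M2−M1)/(6·2)=-6673/3036, b=Δ1−h1·(2M1+M2)/6=4222/759
seg 2: a=5, c=M2/2=-2422/253, d=(M3−M2)/(6·1)=409/69, b=Δ2−h2·(2M2+M3)/6=-4823/759
seg 3: a=-5, c=M3/2=2077/253, d=(M4−M3)/(6·2)=-2543/1518, b=Δ3−h3·(2M3+M4)/6=-5858/759
seg 4: a=-1, c=M4/2=-466/253, d=(M5−M4)/(6·3)=466/2277, b=Δ4−h4·(2M4+M5)/6=3808/759
t_q=3/4 → seg 0, τ=3/4; S=2+-8017/1518·τ+0·τ²+1829/4554·τ³=-58017/32384

  seg 0: a=2 b=-8017/1518 c=0 d=1829/4554
  seg 1: a=-3 b=4222/759 c=1829/506 d=-6673/3036
  seg 2: a=5 b=-4823/759 c=-2422/253 d=409/69
  seg 3: a=-5 b=-5858/759 c=2077/253 d=-2543/1518
  seg 4: a=-1 b=3808/759 c=-466/253 d=466/2277
S(3/4) = -58017/32384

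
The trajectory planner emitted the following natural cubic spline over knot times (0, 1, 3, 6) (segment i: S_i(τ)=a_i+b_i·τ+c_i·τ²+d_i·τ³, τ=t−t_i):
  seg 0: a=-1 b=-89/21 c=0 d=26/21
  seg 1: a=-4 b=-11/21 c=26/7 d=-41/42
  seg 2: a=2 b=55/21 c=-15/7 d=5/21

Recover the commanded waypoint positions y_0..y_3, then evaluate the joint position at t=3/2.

y_0=-1 y_1=-4 y_2=2 y_3=-3
S(3/2) = -387/112

y_0 = S_0(0) = a_0 = -1
y_1 = S_1(0) = a_1 = -4
y_2 = S_2(0) = a_2 = 2
y_3 = S_2(3) = -3
t_q=3/2 is in segment 1 (τ=1/2); S_1(τ)=-387/112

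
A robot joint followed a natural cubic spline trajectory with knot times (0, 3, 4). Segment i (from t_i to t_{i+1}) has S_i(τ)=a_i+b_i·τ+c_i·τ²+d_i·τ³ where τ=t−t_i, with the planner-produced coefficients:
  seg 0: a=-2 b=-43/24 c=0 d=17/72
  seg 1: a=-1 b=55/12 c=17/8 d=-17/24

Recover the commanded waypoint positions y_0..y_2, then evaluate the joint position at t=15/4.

y_0=-2 y_1=-1 y_2=5
S(15/4) = 1707/512

y_0 = S_0(0) = a_0 = -2
y_1 = S_1(0) = a_1 = -1
y_2 = S_1(1) = 5
t_q=15/4 is in segment 1 (τ=3/4); S_1(τ)=1707/512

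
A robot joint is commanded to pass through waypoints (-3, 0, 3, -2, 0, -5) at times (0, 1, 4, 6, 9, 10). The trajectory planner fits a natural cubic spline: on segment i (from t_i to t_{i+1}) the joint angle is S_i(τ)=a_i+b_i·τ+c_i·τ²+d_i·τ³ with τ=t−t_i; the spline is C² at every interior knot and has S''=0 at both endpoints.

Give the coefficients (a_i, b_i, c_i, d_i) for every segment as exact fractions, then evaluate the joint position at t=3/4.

  seg 0: a=-3 b=29423/9570 c=0 d=-713/9570
  seg 1: a=0 b=13642/4785 c=-713/3190 d=-1027/7830
  seg 2: a=3 b=-19441/9570 c=-6718/4785 d=193/330
  seg 3: a=-2 b=-2007/3190 c=10073/4785 d=-4367/7830
  seg 4: a=0 b=-4876/1595 c=-9297/3190 d=3099/3190
S(3/4) = -148129/204160

Δ: Δ0=3, Δ1=1, Δ2=-5/2, Δ3=2/3, Δ4=-5
row 1: diag=8, rhs=-12; c'=3/8, d'=-3/2
row 2: denom=10−3·3/8=71/8; d'=(-21−3·-3/2)/(71/8)=-132/71
row 3: denom=10−2·16/71=678/71; d'=(19−2·-132/71)/(678/71)=1613/678
row 4: denom=8−3·71/226=1595/226; d'=(-34−3·1613/678)/(1595/226)=-9297/1595
back: M4=-9297/1595
back: M3=1613/678−71/226·-9297/1595=20146/4785
back: M2=-132/71−16/71·20146/4785=-13436/4785
back: M1=-3/2−3/8·-13436/4785=-713/1595
M: M0=0, M1=-713/1595, M2=-13436/4785, M3=20146/4785, M4=-9297/1595, M5=0
seg 0: a=-3, c=M0/2=0, d=(M1−M0)/(6·1)=-713/9570, b=Δ0−h0·(2M0+M1)/6=29423/9570
seg 1: a=0, c=M1/2=-713/3190, d=(M2−M1)/(6·3)=-1027/7830, b=Δ1−h1·(2M1+M2)/6=13642/4785
seg 2: a=3, c=M2/2=-6718/4785, d=(M3−M2)/(6·2)=193/330, b=Δ2−h2·(2M2+M3)/6=-19441/9570
seg 3: a=-2, c=M3/2=10073/4785, d=(M4−M3)/(6·3)=-4367/7830, b=Δ3−h3·(2M3+M4)/6=-2007/3190
seg 4: a=0, c=M4/2=-9297/3190, d=(M5−M4)/(6·1)=3099/3190, b=Δ4−h4·(2M4+M5)/6=-4876/1595
t_q=3/4 → seg 0, τ=3/4; S=-3+29423/9570·τ+0·τ²+-713/9570·τ³=-148129/204160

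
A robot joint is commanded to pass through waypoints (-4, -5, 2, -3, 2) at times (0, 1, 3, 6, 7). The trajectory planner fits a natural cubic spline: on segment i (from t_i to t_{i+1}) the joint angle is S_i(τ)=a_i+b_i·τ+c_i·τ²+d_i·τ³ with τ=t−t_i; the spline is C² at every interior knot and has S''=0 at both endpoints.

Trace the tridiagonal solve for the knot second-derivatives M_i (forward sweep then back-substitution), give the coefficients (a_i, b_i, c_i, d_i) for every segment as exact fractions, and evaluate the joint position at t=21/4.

Δ: Δ0=-1, Δ1=7/2, Δ2=-5/3, Δ3=5
row 1: diag=6, rhs=27; c'=1/3, d'=9/2
row 2: denom=10−2·1/3=28/3; d'=(-31−2·9/2)/(28/3)=-30/7
row 3: denom=8−3·9/28=197/28; d'=(40−3·-30/7)/(197/28)=1480/197
back: M3=1480/197
back: M2=-30/7−9/28·1480/197=-1320/197
back: M1=9/2−1/3·-1320/197=2653/394
M: M0=0, M1=2653/394, M2=-1320/197, M3=1480/197, M4=0
seg 0: a=-4, c=M0/2=0, d=(M1−M0)/(6·1)=2653/2364, b=Δ0−h0·(2M0+M1)/6=-5017/2364
seg 1: a=-5, c=M1/2=2653/788, d=(M2−M1)/(6·2)=-5293/4728, b=Δ1−h1·(2M1+M2)/6=1471/1182
seg 2: a=2, c=M2/2=-660/197, d=(M3−M2)/(6·3)=1400/1773, b=Δ2−h2·(2M2+M3)/6=755/591
seg 3: a=-3, c=M3/2=740/197, d=(M4−M3)/(6·1)=-740/591, b=Δ3−h3·(2M3+M4)/6=1475/591
t_q=21/4 → seg 2, τ=9/4; S=2+755/591·τ+-660/197·τ²+1400/1773·τ³=-4873/1576

  seg 0: a=-4 b=-5017/2364 c=0 d=2653/2364
  seg 1: a=-5 b=1471/1182 c=2653/788 d=-5293/4728
  seg 2: a=2 b=755/591 c=-660/197 d=1400/1773
  seg 3: a=-3 b=1475/591 c=740/197 d=-740/591
S(21/4) = -4873/1576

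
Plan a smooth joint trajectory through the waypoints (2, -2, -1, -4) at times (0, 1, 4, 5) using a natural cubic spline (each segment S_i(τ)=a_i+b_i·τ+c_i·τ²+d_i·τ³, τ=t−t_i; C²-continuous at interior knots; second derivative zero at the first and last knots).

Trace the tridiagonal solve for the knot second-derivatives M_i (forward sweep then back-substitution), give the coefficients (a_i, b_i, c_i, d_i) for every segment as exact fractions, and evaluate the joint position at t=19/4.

  seg 0: a=2 b=-794/165 c=0 d=134/165
  seg 1: a=-2 b=-392/165 c=134/55 d=-23/45
  seg 2: a=-1 b=-257/165 c=-119/55 d=119/165
S(19/4) = -2169/704

Δ: Δ0=-4, Δ1=1/3, Δ2=-3
row 1: diag=8, rhs=26; c'=3/8, d'=13/4
row 2: denom=8−3·3/8=55/8; d'=(-20−3·13/4)/(55/8)=-238/55
back: M2=-238/55
back: M1=13/4−3/8·-238/55=268/55
M: M0=0, M1=268/55, M2=-238/55, M3=0
seg 0: a=2, c=M0/2=0, d=(M1−M0)/(6·1)=134/165, b=Δ0−h0·(2M0+M1)/6=-794/165
seg 1: a=-2, c=M1/2=134/55, d=(M2−M1)/(6·3)=-23/45, b=Δ1−h1·(2M1+M2)/6=-392/165
seg 2: a=-1, c=M2/2=-119/55, d=(M3−M2)/(6·1)=119/165, b=Δ2−h2·(2M2+M3)/6=-257/165
t_q=19/4 → seg 2, τ=3/4; S=-1+-257/165·τ+-119/55·τ²+119/165·τ³=-2169/704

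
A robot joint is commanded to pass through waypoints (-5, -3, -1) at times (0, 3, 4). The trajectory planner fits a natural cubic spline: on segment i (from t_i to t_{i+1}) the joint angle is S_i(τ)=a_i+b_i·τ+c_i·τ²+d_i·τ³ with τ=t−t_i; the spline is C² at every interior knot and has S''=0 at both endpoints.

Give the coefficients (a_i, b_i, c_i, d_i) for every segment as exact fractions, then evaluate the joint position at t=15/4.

  seg 0: a=-5 b=1/6 c=0 d=1/18
  seg 1: a=-3 b=5/3 c=1/2 d=-1/6
S(15/4) = -197/128

Δ: Δ0=2/3, Δ1=2
row 1: diag=8, rhs=8; c'=1/8, d'=1
back: M1=1
M: M0=0, M1=1, M2=0
seg 0: a=-5, c=M0/2=0, d=(M1−M0)/(6·3)=1/18, b=Δ0−h0·(2M0+M1)/6=1/6
seg 1: a=-3, c=M1/2=1/2, d=(M2−M1)/(6·1)=-1/6, b=Δ1−h1·(2M1+M2)/6=5/3
t_q=15/4 → seg 1, τ=3/4; S=-3+5/3·τ+1/2·τ²+-1/6·τ³=-197/128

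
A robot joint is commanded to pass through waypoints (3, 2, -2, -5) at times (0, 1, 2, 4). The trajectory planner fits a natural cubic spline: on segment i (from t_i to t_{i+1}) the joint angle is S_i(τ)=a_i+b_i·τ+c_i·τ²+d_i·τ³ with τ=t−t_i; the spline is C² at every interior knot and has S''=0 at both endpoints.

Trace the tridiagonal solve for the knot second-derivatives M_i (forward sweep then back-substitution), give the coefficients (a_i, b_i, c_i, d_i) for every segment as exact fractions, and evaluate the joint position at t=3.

Δ: Δ0=-1, Δ1=-4, Δ2=-3/2
row 1: diag=4, rhs=-18; c'=1/4, d'=-9/2
row 2: denom=6−1·1/4=23/4; d'=(15−1·-9/2)/(23/4)=78/23
back: M2=78/23
back: M1=-9/2−1/4·78/23=-123/23
M: M0=0, M1=-123/23, M2=78/23, M3=0
seg 0: a=3, c=M0/2=0, d=(M1−M0)/(6·1)=-41/46, b=Δ0−h0·(2M0+M1)/6=-5/46
seg 1: a=2, c=M1/2=-123/46, d=(M2−M1)/(6·1)=67/46, b=Δ1−h1·(2M1+M2)/6=-64/23
seg 2: a=-2, c=M2/2=39/23, d=(M3−M2)/(6·2)=-13/46, b=Δ2−h2·(2M2+M3)/6=-173/46
t_q=3 → seg 2, τ=1; S=-2+-173/46·τ+39/23·τ²+-13/46·τ³=-100/23

  seg 0: a=3 b=-5/46 c=0 d=-41/46
  seg 1: a=2 b=-64/23 c=-123/46 d=67/46
  seg 2: a=-2 b=-173/46 c=39/23 d=-13/46
S(3) = -100/23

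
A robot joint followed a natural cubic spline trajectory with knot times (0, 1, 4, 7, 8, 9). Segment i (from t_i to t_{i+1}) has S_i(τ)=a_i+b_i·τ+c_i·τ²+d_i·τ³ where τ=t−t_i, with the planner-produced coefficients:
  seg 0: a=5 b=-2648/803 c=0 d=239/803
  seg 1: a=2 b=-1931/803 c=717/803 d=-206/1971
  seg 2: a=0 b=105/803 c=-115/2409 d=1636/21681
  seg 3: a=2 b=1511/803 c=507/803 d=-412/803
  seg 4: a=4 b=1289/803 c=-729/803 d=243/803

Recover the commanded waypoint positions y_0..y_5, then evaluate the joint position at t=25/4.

y_0=5 y_1=2 y_2=0 y_3=2 y_4=4 y_5=5
S(25/4) = 5859/6424

y_0 = S_0(0) = a_0 = 5
y_1 = S_1(0) = a_1 = 2
y_2 = S_2(0) = a_2 = 0
y_3 = S_3(0) = a_3 = 2
y_4 = S_4(0) = a_4 = 4
y_5 = S_4(1) = 5
t_q=25/4 is in segment 2 (τ=9/4); S_2(τ)=5859/6424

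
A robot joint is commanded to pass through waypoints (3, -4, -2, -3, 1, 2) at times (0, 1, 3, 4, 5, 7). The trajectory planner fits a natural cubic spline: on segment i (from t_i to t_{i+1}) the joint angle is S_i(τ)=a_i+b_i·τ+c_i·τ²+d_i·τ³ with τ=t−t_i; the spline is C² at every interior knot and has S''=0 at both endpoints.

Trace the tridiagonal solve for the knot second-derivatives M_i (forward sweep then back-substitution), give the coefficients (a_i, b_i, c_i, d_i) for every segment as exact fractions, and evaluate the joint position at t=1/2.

  seg 0: a=3 b=-1223/140 c=0 d=243/140
  seg 1: a=-4 b=-247/70 c=729/140 d=-103/70
  seg 2: a=-2 b=-5/14 c=-507/140 d=417/140
  seg 3: a=-3 b=187/140 c=186/35 d=-53/20
  seg 4: a=1 b=281/70 c=-369/140 d=123/280
S(1/2) = -1289/1120

Δ: Δ0=-7, Δ1=1, Δ2=-1, Δ3=4, Δ4=1/2
row 1: diag=6, rhs=48; c'=1/3, d'=8
row 2: denom=6−2·1/3=16/3; d'=(-12−2·8)/(16/3)=-21/4
row 3: denom=4−1·3/16=61/16; d'=(30−1·-21/4)/(61/16)=564/61
row 4: denom=6−1·16/61=350/61; d'=(-21−1·564/61)/(350/61)=-369/70
back: M4=-369/70
back: M3=564/61−16/61·-369/70=372/35
back: M2=-21/4−3/16·372/35=-507/70
back: M1=8−1/3·-507/70=729/70
M: M0=0, M1=729/70, M2=-507/70, M3=372/35, M4=-369/70, M5=0
seg 0: a=3, c=M0/2=0, d=(M1−M0)/(6·1)=243/140, b=Δ0−h0·(2M0+M1)/6=-1223/140
seg 1: a=-4, c=M1/2=729/140, d=(M2−M1)/(6·2)=-103/70, b=Δ1−h1·(2M1+M2)/6=-247/70
seg 2: a=-2, c=M2/2=-507/140, d=(M3−M2)/(6·1)=417/140, b=Δ2−h2·(2M2+M3)/6=-5/14
seg 3: a=-3, c=M3/2=186/35, d=(M4−M3)/(6·1)=-53/20, b=Δ3−h3·(2M3+M4)/6=187/140
seg 4: a=1, c=M4/2=-369/140, d=(M5−M4)/(6·2)=123/280, b=Δ4−h4·(2M4+M5)/6=281/70
t_q=1/2 → seg 0, τ=1/2; S=3+-1223/140·τ+0·τ²+243/140·τ³=-1289/1120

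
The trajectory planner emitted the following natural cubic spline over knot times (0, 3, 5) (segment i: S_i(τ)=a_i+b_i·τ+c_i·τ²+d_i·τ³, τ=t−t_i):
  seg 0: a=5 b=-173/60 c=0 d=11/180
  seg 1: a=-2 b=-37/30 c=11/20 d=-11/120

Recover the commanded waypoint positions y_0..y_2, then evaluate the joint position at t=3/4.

y_0=5 y_1=-2 y_2=-3
S(3/4) = 733/256

y_0 = S_0(0) = a_0 = 5
y_1 = S_1(0) = a_1 = -2
y_2 = S_1(2) = -3
t_q=3/4 is in segment 0 (τ=3/4); S_0(τ)=733/256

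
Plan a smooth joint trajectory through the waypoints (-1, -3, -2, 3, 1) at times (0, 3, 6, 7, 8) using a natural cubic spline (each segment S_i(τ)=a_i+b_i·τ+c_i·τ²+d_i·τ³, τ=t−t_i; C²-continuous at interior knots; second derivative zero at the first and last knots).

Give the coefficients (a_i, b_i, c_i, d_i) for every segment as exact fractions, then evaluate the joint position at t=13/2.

Δ: Δ0=-2/3, Δ1=1/3, Δ2=5, Δ3=-2
row 1: diag=12, rhs=6; c'=1/4, d'=1/2
row 2: denom=8−3·1/4=29/4; d'=(28−3·1/2)/(29/4)=106/29
row 3: denom=4−1·4/29=112/29; d'=(-42−1·106/29)/(112/29)=-331/28
back: M3=-331/28
back: M2=106/29−4/29·-331/28=37/7
back: M1=1/2−1/4·37/7=-23/28
M: M0=0, M1=-23/28, M2=37/7, M3=-331/28, M4=0
seg 0: a=-1, c=M0/2=0, d=(M1−M0)/(6·3)=-23/504, b=Δ0−h0·(2M0+M1)/6=-43/168
seg 1: a=-3, c=M1/2=-23/56, d=(M2−M1)/(6·3)=19/56, b=Δ1−h1·(2M1+M2)/6=-125/84
seg 2: a=-2, c=M2/2=37/14, d=(M3−M2)/(6·1)=-479/168, b=Δ2−h2·(2M2+M3)/6=125/24
seg 3: a=3, c=M3/2=-331/56, d=(M4−M3)/(6·1)=331/168, b=Δ3−h3·(2M3+M4)/6=163/84
t_q=13/2 → seg 2, τ=1/2; S=-2+125/24·τ+37/14·τ²+-479/168·τ³=407/448

  seg 0: a=-1 b=-43/168 c=0 d=-23/504
  seg 1: a=-3 b=-125/84 c=-23/56 d=19/56
  seg 2: a=-2 b=125/24 c=37/14 d=-479/168
  seg 3: a=3 b=163/84 c=-331/56 d=331/168
S(13/2) = 407/448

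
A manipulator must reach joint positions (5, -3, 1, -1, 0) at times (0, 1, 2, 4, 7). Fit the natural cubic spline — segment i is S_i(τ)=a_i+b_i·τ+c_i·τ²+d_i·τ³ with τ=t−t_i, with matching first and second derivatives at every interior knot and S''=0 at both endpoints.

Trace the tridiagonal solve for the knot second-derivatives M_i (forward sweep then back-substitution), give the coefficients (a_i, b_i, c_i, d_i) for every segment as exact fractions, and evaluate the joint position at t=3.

Δ: Δ0=-8, Δ1=4, Δ2=-1, Δ3=1/3
row 1: diag=4, rhs=72; c'=1/4, d'=18
row 2: denom=6−1·1/4=23/4; d'=(-30−1·18)/(23/4)=-192/23
row 3: denom=10−2·8/23=214/23; d'=(8−2·-192/23)/(214/23)=284/107
back: M3=284/107
back: M2=-192/23−8/23·284/107=-992/107
back: M1=18−1/4·-992/107=2174/107
M: M0=0, M1=2174/107, M2=-992/107, M3=284/107, M4=0
seg 0: a=5, c=M0/2=0, d=(M1−M0)/(6·1)=1087/321, b=Δ0−h0·(2M0+M1)/6=-3655/321
seg 1: a=-3, c=M1/2=1087/107, d=(M2−M1)/(6·1)=-1583/321, b=Δ1−h1·(2M1+M2)/6=-394/321
seg 2: a=1, c=M2/2=-496/107, d=(M3−M2)/(6·2)=319/321, b=Δ2−h2·(2M2+M3)/6=1379/321
seg 3: a=-1, c=M3/2=142/107, d=(M4−M3)/(6·3)=-142/963, b=Δ3−h3·(2M3+M4)/6=-745/321
t_q=3 → seg 2, τ=1; S=1+1379/321·τ+-496/107·τ²+319/321·τ³=177/107

  seg 0: a=5 b=-3655/321 c=0 d=1087/321
  seg 1: a=-3 b=-394/321 c=1087/107 d=-1583/321
  seg 2: a=1 b=1379/321 c=-496/107 d=319/321
  seg 3: a=-1 b=-745/321 c=142/107 d=-142/963
S(3) = 177/107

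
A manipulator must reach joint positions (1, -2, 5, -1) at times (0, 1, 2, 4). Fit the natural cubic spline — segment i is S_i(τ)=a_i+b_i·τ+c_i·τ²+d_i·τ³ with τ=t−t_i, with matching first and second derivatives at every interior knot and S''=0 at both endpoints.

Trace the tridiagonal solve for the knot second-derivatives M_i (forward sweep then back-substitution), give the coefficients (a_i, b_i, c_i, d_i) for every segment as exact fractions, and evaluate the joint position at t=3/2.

Δ: Δ0=-3, Δ1=7, Δ2=-3
row 1: diag=4, rhs=60; c'=1/4, d'=15
row 2: denom=6−1·1/4=23/4; d'=(-60−1·15)/(23/4)=-300/23
back: M2=-300/23
back: M1=15−1/4·-300/23=420/23
M: M0=0, M1=420/23, M2=-300/23, M3=0
seg 0: a=1, c=M0/2=0, d=(M1−M0)/(6·1)=70/23, b=Δ0−h0·(2M0+M1)/6=-139/23
seg 1: a=-2, c=M1/2=210/23, d=(M2−M1)/(6·1)=-120/23, b=Δ1−h1·(2M1+M2)/6=71/23
seg 2: a=5, c=M2/2=-150/23, d=(M3−M2)/(6·2)=25/23, b=Δ2−h2·(2M2+M3)/6=131/23
t_q=3/2 → seg 1, τ=1/2; S=-2+71/23·τ+210/23·τ²+-120/23·τ³=27/23

  seg 0: a=1 b=-139/23 c=0 d=70/23
  seg 1: a=-2 b=71/23 c=210/23 d=-120/23
  seg 2: a=5 b=131/23 c=-150/23 d=25/23
S(3/2) = 27/23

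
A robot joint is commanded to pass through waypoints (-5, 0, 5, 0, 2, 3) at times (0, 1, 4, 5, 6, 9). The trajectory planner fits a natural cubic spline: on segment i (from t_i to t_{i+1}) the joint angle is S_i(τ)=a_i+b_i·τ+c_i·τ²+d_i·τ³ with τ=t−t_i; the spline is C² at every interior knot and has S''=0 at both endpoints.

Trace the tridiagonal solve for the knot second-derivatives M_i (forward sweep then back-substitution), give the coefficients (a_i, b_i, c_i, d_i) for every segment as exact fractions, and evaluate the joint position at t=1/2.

  seg 0: a=-5 b=8212/1641 c=0 d=-7/1641
  seg 1: a=0 b=8191/1641 c=-7/547 d=-5393/14769
  seg 2: a=5 b=-8114/1641 c=-5414/1641 d=5323/1641
  seg 3: a=0 b=-991/547 c=10555/1641 d=-4300/1641
  seg 4: a=2 b=5237/1641 c=-2345/1641 d=2345/14769
S(1/2) = -10933/4376

Δ: Δ0=5, Δ1=5/3, Δ2=-5, Δ3=2, Δ4=1/3
row 1: diag=8, rhs=-20; c'=3/8, d'=-5/2
row 2: denom=8−3·3/8=55/8; d'=(-40−3·-5/2)/(55/8)=-52/11
row 3: denom=4−1·8/55=212/55; d'=(42−1·-52/11)/(212/55)=1285/106
row 4: denom=8−1·55/212=1641/212; d'=(-10−1·1285/106)/(1641/212)=-4690/1641
back: M4=-4690/1641
back: M3=1285/106−55/212·-4690/1641=21110/1641
back: M2=-52/11−8/55·21110/1641=-10828/1641
back: M1=-5/2−3/8·-10828/1641=-14/547
M: M0=0, M1=-14/547, M2=-10828/1641, M3=21110/1641, M4=-4690/1641, M5=0
seg 0: a=-5, c=M0/2=0, d=(M1−M0)/(6·1)=-7/1641, b=Δ0−h0·(2M0+M1)/6=8212/1641
seg 1: a=0, c=M1/2=-7/547, d=(M2−M1)/(6·3)=-5393/14769, b=Δ1−h1·(2M1+M2)/6=8191/1641
seg 2: a=5, c=M2/2=-5414/1641, d=(M3−M2)/(6·1)=5323/1641, b=Δ2−h2·(2M2+M3)/6=-8114/1641
seg 3: a=0, c=M3/2=10555/1641, d=(M4−M3)/(6·1)=-4300/1641, b=Δ3−h3·(2M3+M4)/6=-991/547
seg 4: a=2, c=M4/2=-2345/1641, d=(M5−M4)/(6·3)=2345/14769, b=Δ4−h4·(2M4+M5)/6=5237/1641
t_q=1/2 → seg 0, τ=1/2; S=-5+8212/1641·τ+0·τ²+-7/1641·τ³=-10933/4376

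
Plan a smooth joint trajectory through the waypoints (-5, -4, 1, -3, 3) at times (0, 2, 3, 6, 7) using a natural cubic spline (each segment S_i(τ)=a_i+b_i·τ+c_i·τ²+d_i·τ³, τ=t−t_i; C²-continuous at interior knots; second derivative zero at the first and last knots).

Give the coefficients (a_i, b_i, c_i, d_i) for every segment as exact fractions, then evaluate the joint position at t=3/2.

Δ: Δ0=1/2, Δ1=5, Δ2=-4/3, Δ3=6
row 1: diag=6, rhs=27; c'=1/6, d'=9/2
row 2: denom=8−1·1/6=47/6; d'=(-38−1·9/2)/(47/6)=-255/47
row 3: denom=8−3·18/47=322/47; d'=(44−3·-255/47)/(322/47)=2833/322
back: M3=2833/322
back: M2=-255/47−18/47·2833/322=-1416/161
back: M1=9/2−1/6·-1416/161=1921/322
M: M0=0, M1=1921/322, M2=-1416/161, M3=2833/322, M4=0
seg 0: a=-5, c=M0/2=0, d=(M1−M0)/(6·2)=1921/3864, b=Δ0−h0·(2M0+M1)/6=-719/483
seg 1: a=-4, c=M1/2=1921/644, d=(M2−M1)/(6·1)=-679/276, b=Δ1−h1·(2M1+M2)/6=4325/966
seg 2: a=1, c=M2/2=-708/161, d=(M3−M2)/(6·3)=5665/5796, b=Δ2−h2·(2M2+M3)/6=5917/1932
seg 3: a=-3, c=M3/2=2833/644, d=(M4−M3)/(6·1)=-2833/1932, b=Δ3−h3·(2M3+M4)/6=2963/966
t_q=3/2 → seg 0, τ=3/2; S=-5+-719/483·τ+0·τ²+1921/3864·τ³=-8177/1472

  seg 0: a=-5 b=-719/483 c=0 d=1921/3864
  seg 1: a=-4 b=4325/966 c=1921/644 d=-679/276
  seg 2: a=1 b=5917/1932 c=-708/161 d=5665/5796
  seg 3: a=-3 b=2963/966 c=2833/644 d=-2833/1932
S(3/2) = -8177/1472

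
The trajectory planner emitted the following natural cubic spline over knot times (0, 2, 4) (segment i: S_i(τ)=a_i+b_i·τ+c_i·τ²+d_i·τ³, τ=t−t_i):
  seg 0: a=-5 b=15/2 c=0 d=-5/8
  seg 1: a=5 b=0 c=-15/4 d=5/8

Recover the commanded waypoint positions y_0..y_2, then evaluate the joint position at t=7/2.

y_0 = S_0(0) = a_0 = -5
y_1 = S_1(0) = a_1 = 5
y_2 = S_1(2) = -5
t_q=7/2 is in segment 1 (τ=3/2); S_1(τ)=-85/64

y_0=-5 y_1=5 y_2=-5
S(7/2) = -85/64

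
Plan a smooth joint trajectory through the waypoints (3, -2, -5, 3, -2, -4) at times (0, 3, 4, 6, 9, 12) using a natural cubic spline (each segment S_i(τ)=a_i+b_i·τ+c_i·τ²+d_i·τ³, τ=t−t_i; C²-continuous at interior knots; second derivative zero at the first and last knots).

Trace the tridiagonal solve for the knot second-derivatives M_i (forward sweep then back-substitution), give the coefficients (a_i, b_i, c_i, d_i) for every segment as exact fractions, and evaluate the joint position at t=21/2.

  seg 0: a=3 b=-314/537 c=0 d=-581/4833
  seg 1: a=-2 b=-2057/537 c=-581/537 d=1027/537
  seg 2: a=-5 b=-46/179 c=2500/537 d=-1357/1074
  seg 3: a=3 b=1720/537 c=-1571/537 d=2098/4833
  seg 4: a=-2 b=-1412/537 c=527/537 d=-527/4833
S(21/2) = -5877/1432

Δ: Δ0=-5/3, Δ1=-3, Δ2=4, Δ3=-5/3, Δ4=-2/3
row 1: diag=8, rhs=-8; c'=1/8, d'=-1
row 2: denom=6−1·1/8=47/8; d'=(42−1·-1)/(47/8)=344/47
row 3: denom=10−2·16/47=438/47; d'=(-34−2·344/47)/(438/47)=-381/73
row 4: denom=12−3·47/146=1611/146; d'=(6−3·-381/73)/(1611/146)=1054/537
back: M4=1054/537
back: M3=-381/73−47/146·1054/537=-3142/537
back: M2=344/47−16/47·-3142/537=5000/537
back: M1=-1−1/8·5000/537=-1162/537
M: M0=0, M1=-1162/537, M2=5000/537, M3=-3142/537, M4=1054/537, M5=0
seg 0: a=3, c=M0/2=0, d=(M1−M0)/(6·3)=-581/4833, b=Δ0−h0·(2M0+M1)/6=-314/537
seg 1: a=-2, c=M1/2=-581/537, d=(M2−M1)/(6·1)=1027/537, b=Δ1−h1·(2M1+M2)/6=-2057/537
seg 2: a=-5, c=M2/2=2500/537, d=(M3−M2)/(6·2)=-1357/1074, b=Δ2−h2·(2M2+M3)/6=-46/179
seg 3: a=3, c=M3/2=-1571/537, d=(M4−M3)/(6·3)=2098/4833, b=Δ3−h3·(2M3+M4)/6=1720/537
seg 4: a=-2, c=M4/2=527/537, d=(M5−M4)/(6·3)=-527/4833, b=Δ4−h4·(2M4+M5)/6=-1412/537
t_q=21/2 → seg 4, τ=3/2; S=-2+-1412/537·τ+527/537·τ²+-527/4833·τ³=-5877/1432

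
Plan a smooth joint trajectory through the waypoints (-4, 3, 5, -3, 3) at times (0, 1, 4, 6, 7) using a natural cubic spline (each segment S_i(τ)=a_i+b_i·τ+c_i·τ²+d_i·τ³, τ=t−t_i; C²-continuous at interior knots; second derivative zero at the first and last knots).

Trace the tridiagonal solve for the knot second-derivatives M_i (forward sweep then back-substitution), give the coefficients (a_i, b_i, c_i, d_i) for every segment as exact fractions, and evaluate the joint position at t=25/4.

  seg 0: a=-4 b=4453/591 c=0 d=-316/591
  seg 1: a=3 b=3505/591 c=-316/197 d=-89/1773
  seg 2: a=5 b=-2984/591 c=-405/197 d=1525/1182
  seg 3: a=-3 b=1306/591 c=1120/197 d=-1120/591
S(25/4) = -418/197

Δ: Δ0=7, Δ1=2/3, Δ2=-4, Δ3=6
row 1: diag=8, rhs=-38; c'=3/8, d'=-19/4
row 2: denom=10−3·3/8=71/8; d'=(-28−3·-19/4)/(71/8)=-110/71
row 3: denom=6−2·16/71=394/71; d'=(60−2·-110/71)/(394/71)=2240/197
back: M3=2240/197
back: M2=-110/71−16/71·2240/197=-810/197
back: M1=-19/4−3/8·-810/197=-632/197
M: M0=0, M1=-632/197, M2=-810/197, M3=2240/197, M4=0
seg 0: a=-4, c=M0/2=0, d=(M1−M0)/(6·1)=-316/591, b=Δ0−h0·(2M0+M1)/6=4453/591
seg 1: a=3, c=M1/2=-316/197, d=(M2−M1)/(6·3)=-89/1773, b=Δ1−h1·(2M1+M2)/6=3505/591
seg 2: a=5, c=M2/2=-405/197, d=(M3−M2)/(6·2)=1525/1182, b=Δ2−h2·(2M2+M3)/6=-2984/591
seg 3: a=-3, c=M3/2=1120/197, d=(M4−M3)/(6·1)=-1120/591, b=Δ3−h3·(2M3+M4)/6=1306/591
t_q=25/4 → seg 3, τ=1/4; S=-3+1306/591·τ+1120/197·τ²+-1120/591·τ³=-418/197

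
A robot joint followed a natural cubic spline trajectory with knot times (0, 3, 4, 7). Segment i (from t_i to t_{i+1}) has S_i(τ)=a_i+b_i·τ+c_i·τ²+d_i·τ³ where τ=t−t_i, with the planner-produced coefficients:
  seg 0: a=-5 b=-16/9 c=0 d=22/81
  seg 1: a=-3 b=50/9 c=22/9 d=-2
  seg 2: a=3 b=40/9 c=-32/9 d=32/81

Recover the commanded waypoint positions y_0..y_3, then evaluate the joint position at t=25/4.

y_0 = S_0(0) = a_0 = -5
y_1 = S_1(0) = a_1 = -3
y_2 = S_2(0) = a_2 = 3
y_3 = S_2(3) = -5
t_q=25/4 is in segment 2 (τ=9/4); S_2(τ)=-1/2

y_0=-5 y_1=-3 y_2=3 y_3=-5
S(25/4) = -1/2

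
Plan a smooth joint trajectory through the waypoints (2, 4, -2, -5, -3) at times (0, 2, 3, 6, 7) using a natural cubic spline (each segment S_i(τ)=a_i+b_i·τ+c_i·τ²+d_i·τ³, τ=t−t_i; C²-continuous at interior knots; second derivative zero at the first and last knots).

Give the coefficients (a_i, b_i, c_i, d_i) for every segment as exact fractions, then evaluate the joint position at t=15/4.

Δ: Δ0=1, Δ1=-6, Δ2=-1, Δ3=2
row 1: diag=6, rhs=-42; c'=1/6, d'=-7
row 2: denom=8−1·1/6=47/6; d'=(30−1·-7)/(47/6)=222/47
row 3: denom=8−3·18/47=322/47; d'=(18−3·222/47)/(322/47)=90/161
back: M3=90/161
back: M2=222/47−18/47·90/161=726/161
back: M1=-7−1/6·726/161=-1248/161
M: M0=0, M1=-1248/161, M2=726/161, M3=90/161, M4=0
seg 0: a=2, c=M0/2=0, d=(M1−M0)/(6·2)=-104/161, b=Δ0−h0·(2M0+M1)/6=577/161
seg 1: a=4, c=M1/2=-624/161, d=(M2−M1)/(6·1)=47/23, b=Δ1−h1·(2M1+M2)/6=-671/161
seg 2: a=-2, c=M2/2=363/161, d=(M3−M2)/(6·3)=-106/483, b=Δ2−h2·(2M2+M3)/6=-932/161
seg 3: a=-5, c=M3/2=45/161, d=(M4−M3)/(6·1)=-15/161, b=Δ3−h3·(2M3+M4)/6=292/161
t_q=15/4 → seg 2, τ=3/4; S=-2+-932/161·τ+363/161·τ²+-106/483·τ³=-26615/5152

  seg 0: a=2 b=577/161 c=0 d=-104/161
  seg 1: a=4 b=-671/161 c=-624/161 d=47/23
  seg 2: a=-2 b=-932/161 c=363/161 d=-106/483
  seg 3: a=-5 b=292/161 c=45/161 d=-15/161
S(15/4) = -26615/5152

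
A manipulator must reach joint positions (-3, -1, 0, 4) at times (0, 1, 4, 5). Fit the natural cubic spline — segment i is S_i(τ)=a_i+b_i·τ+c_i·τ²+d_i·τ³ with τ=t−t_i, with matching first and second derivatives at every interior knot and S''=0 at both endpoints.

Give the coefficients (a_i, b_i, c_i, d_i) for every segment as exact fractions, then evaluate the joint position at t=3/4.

  seg 0: a=-3 b=403/165 c=0 d=-73/165
  seg 1: a=-1 b=184/165 c=-73/55 d=16/45
  seg 2: a=0 b=454/165 c=103/55 d=-103/165
S(3/4) = -4769/3520

Δ: Δ0=2, Δ1=1/3, Δ2=4
row 1: diag=8, rhs=-10; c'=3/8, d'=-5/4
row 2: denom=8−3·3/8=55/8; d'=(22−3·-5/4)/(55/8)=206/55
back: M2=206/55
back: M1=-5/4−3/8·206/55=-146/55
M: M0=0, M1=-146/55, M2=206/55, M3=0
seg 0: a=-3, c=M0/2=0, d=(M1−M0)/(6·1)=-73/165, b=Δ0−h0·(2M0+M1)/6=403/165
seg 1: a=-1, c=M1/2=-73/55, d=(M2−M1)/(6·3)=16/45, b=Δ1−h1·(2M1+M2)/6=184/165
seg 2: a=0, c=M2/2=103/55, d=(M3−M2)/(6·1)=-103/165, b=Δ2−h2·(2M2+M3)/6=454/165
t_q=3/4 → seg 0, τ=3/4; S=-3+403/165·τ+0·τ²+-73/165·τ³=-4769/3520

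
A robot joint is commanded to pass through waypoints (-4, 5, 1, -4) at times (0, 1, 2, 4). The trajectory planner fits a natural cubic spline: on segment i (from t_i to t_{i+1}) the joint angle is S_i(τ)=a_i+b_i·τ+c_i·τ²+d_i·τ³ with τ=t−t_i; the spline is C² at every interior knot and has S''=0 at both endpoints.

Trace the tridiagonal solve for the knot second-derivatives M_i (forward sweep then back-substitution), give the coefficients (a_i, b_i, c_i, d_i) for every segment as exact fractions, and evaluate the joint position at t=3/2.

  seg 0: a=-4 b=573/46 c=0 d=-159/46
  seg 1: a=5 b=48/23 c=-477/46 d=197/46
  seg 2: a=1 b=-267/46 c=57/23 d=-19/46
S(3/2) = 1467/368

Δ: Δ0=9, Δ1=-4, Δ2=-5/2
row 1: diag=4, rhs=-78; c'=1/4, d'=-39/2
row 2: denom=6−1·1/4=23/4; d'=(9−1·-39/2)/(23/4)=114/23
back: M2=114/23
back: M1=-39/2−1/4·114/23=-477/23
M: M0=0, M1=-477/23, M2=114/23, M3=0
seg 0: a=-4, c=M0/2=0, d=(M1−M0)/(6·1)=-159/46, b=Δ0−h0·(2M0+M1)/6=573/46
seg 1: a=5, c=M1/2=-477/46, d=(M2−M1)/(6·1)=197/46, b=Δ1−h1·(2M1+M2)/6=48/23
seg 2: a=1, c=M2/2=57/23, d=(M3−M2)/(6·2)=-19/46, b=Δ2−h2·(2M2+M3)/6=-267/46
t_q=3/2 → seg 1, τ=1/2; S=5+48/23·τ+-477/46·τ²+197/46·τ³=1467/368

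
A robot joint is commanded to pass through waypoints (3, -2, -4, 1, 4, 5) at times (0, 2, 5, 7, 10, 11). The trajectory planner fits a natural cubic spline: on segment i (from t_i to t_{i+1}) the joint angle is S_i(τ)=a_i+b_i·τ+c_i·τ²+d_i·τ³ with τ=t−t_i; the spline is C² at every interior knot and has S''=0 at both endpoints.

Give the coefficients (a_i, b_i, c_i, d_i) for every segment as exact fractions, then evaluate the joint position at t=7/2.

  seg 0: a=3 b=-10897/4094 c=0 d=331/8188
  seg 1: a=-2 b=-8911/4094 c=993/4094 d=4804/55269
  seg 2: a=-4 b=6655/4094 c=12587/12282 d=-7217/24564
  seg 3: a=1 b=27011/12282 c=-4532/6141 d=12463/110538
  seg 4: a=4 b=5008/6141 c=1133/4094 d=-1133/12282
S(7/2) = -72477/16376

Δ: Δ0=-5/2, Δ1=-2/3, Δ2=5/2, Δ3=1, Δ4=1
row 1: diag=10, rhs=11; c'=3/10, d'=11/10
row 2: denom=10−3·3/10=91/10; d'=(19−3·11/10)/(91/10)=157/91
row 3: denom=10−2·20/91=870/91; d'=(-9−2·157/91)/(870/91)=-1133/870
row 4: denom=8−3·91/290=2047/290; d'=(0−3·-1133/870)/(2047/290)=1133/2047
back: M4=1133/2047
back: M3=-1133/870−91/290·1133/2047=-9064/6141
back: M2=157/91−20/91·-9064/6141=12587/6141
back: M1=11/10−3/10·12587/6141=993/2047
M: M0=0, M1=993/2047, M2=12587/6141, M3=-9064/6141, M4=1133/2047, M5=0
seg 0: a=3, c=M0/2=0, d=(M1−M0)/(6·2)=331/8188, b=Δ0−h0·(2M0+M1)/6=-10897/4094
seg 1: a=-2, c=M1/2=993/4094, d=(M2−M1)/(6·3)=4804/55269, b=Δ1−h1·(2M1+M2)/6=-8911/4094
seg 2: a=-4, c=M2/2=12587/12282, d=(M3−M2)/(6·2)=-7217/24564, b=Δ2−h2·(2M2+M3)/6=6655/4094
seg 3: a=1, c=M3/2=-4532/6141, d=(M4−M3)/(6·3)=12463/110538, b=Δ3−h3·(2M3+M4)/6=27011/12282
seg 4: a=4, c=M4/2=1133/4094, d=(M5−M4)/(6·1)=-1133/12282, b=Δ4−h4·(2M4+M5)/6=5008/6141
t_q=7/2 → seg 1, τ=3/2; S=-2+-8911/4094·τ+993/4094·τ²+4804/55269·τ³=-72477/16376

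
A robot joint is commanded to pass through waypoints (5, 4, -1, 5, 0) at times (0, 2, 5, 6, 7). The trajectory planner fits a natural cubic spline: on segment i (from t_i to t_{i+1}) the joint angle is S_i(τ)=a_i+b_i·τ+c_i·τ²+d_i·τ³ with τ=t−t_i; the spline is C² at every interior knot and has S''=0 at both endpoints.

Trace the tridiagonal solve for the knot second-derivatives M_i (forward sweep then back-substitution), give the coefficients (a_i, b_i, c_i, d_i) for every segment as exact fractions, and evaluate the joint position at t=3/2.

Δ: Δ0=-1/2, Δ1=-5/3, Δ2=6, Δ3=-5
row 1: diag=10, rhs=-7; c'=3/10, d'=-7/10
row 2: denom=8−3·3/10=71/10; d'=(46−3·-7/10)/(71/10)=481/71
row 3: denom=4−1·10/71=274/71; d'=(-66−1·481/71)/(274/71)=-5167/274
back: M3=-5167/274
back: M2=481/71−10/71·-5167/274=1292/137
back: M1=-7/10−3/10·1292/137=-967/274
M: M0=0, M1=-967/274, M2=1292/137, M3=-5167/274, M4=0
seg 0: a=5, c=M0/2=0, d=(M1−M0)/(6·2)=-967/3288, b=Δ0−h0·(2M0+M1)/6=278/411
seg 1: a=4, c=M1/2=-967/548, d=(M2−M1)/(6·3)=3551/4932, b=Δ1−h1·(2M1+M2)/6=-2345/822
seg 2: a=-1, c=M2/2=646/137, d=(M3−M2)/(6·1)=-7751/1644, b=Δ2−h2·(2M2+M3)/6=9863/1644
seg 3: a=5, c=M3/2=-5167/548, d=(M4−M3)/(6·1)=5167/1644, b=Δ3−h3·(2M3+M4)/6=1057/822
t_q=3/2 → seg 0, τ=3/2; S=5+278/411·τ+0·τ²+-967/3288·τ³=44033/8768

  seg 0: a=5 b=278/411 c=0 d=-967/3288
  seg 1: a=4 b=-2345/822 c=-967/548 d=3551/4932
  seg 2: a=-1 b=9863/1644 c=646/137 d=-7751/1644
  seg 3: a=5 b=1057/822 c=-5167/548 d=5167/1644
S(3/2) = 44033/8768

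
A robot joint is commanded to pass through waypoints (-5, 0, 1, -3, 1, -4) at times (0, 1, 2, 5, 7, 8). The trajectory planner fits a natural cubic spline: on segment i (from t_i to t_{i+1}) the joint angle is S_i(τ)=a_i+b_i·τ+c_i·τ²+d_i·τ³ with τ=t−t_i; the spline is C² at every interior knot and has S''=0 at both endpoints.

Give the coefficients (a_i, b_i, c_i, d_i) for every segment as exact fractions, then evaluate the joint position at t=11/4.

  seg 0: a=-5 b=2683/456 c=0 d=-403/456
  seg 1: a=0 b=737/228 c=-403/152 d=191/456
  seg 2: a=1 b=-371/456 c=-53/38 d=557/1368
  seg 3: a=-3 b=413/228 c=345/152 d=-62/57
  seg 4: a=1 b=-493/228 c=-647/152 d=647/456
S(11/4) = -2169/9728

Δ: Δ0=5, Δ1=1, Δ2=-4/3, Δ3=2, Δ4=-5
row 1: diag=4, rhs=-24; c'=1/4, d'=-6
row 2: denom=8−1·1/4=31/4; d'=(-14−1·-6)/(31/4)=-32/31
row 3: denom=10−3·12/31=274/31; d'=(20−3·-32/31)/(274/31)=358/137
row 4: denom=6−2·31/137=760/137; d'=(-42−2·358/137)/(760/137)=-647/76
back: M4=-647/76
back: M3=358/137−31/137·-647/76=345/76
back: M2=-32/31−12/31·345/76=-53/19
back: M1=-6−1/4·-53/19=-403/76
M: M0=0, M1=-403/76, M2=-53/19, M3=345/76, M4=-647/76, M5=0
seg 0: a=-5, c=M0/2=0, d=(M1−M0)/(6·1)=-403/456, b=Δ0−h0·(2M0+M1)/6=2683/456
seg 1: a=0, c=M1/2=-403/152, d=(M2−M1)/(6·1)=191/456, b=Δ1−h1·(2M1+M2)/6=737/228
seg 2: a=1, c=M2/2=-53/38, d=(M3−M2)/(6·3)=557/1368, b=Δ2−h2·(2M2+M3)/6=-371/456
seg 3: a=-3, c=M3/2=345/152, d=(M4−M3)/(6·2)=-62/57, b=Δ3−h3·(2M3+M4)/6=413/228
seg 4: a=1, c=M4/2=-647/152, d=(M5−M4)/(6·1)=647/456, b=Δ4−h4·(2M4+M5)/6=-493/228
t_q=11/4 → seg 2, τ=3/4; S=1+-371/456·τ+-53/38·τ²+557/1368·τ³=-2169/9728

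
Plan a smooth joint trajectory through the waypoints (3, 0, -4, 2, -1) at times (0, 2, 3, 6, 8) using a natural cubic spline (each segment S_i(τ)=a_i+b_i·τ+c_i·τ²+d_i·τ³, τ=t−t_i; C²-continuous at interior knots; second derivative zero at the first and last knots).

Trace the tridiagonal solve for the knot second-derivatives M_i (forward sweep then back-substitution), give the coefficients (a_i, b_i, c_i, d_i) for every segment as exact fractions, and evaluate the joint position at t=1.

Δ: Δ0=-3/2, Δ1=-4, Δ2=2, Δ3=-3/2
row 1: diag=6, rhs=-15; c'=1/6, d'=-5/2
row 2: denom=8−1·1/6=47/6; d'=(36−1·-5/2)/(47/6)=231/47
row 3: denom=10−3·18/47=416/47; d'=(-21−3·231/47)/(416/47)=-105/26
back: M3=-105/26
back: M2=231/47−18/47·-105/26=84/13
back: M1=-5/2−1/6·84/13=-93/26
M: M0=0, M1=-93/26, M2=84/13, M3=-105/26, M4=0
seg 0: a=3, c=M0/2=0, d=(M1−M0)/(6·2)=-31/104, b=Δ0−h0·(2M0+M1)/6=-4/13
seg 1: a=0, c=M1/2=-93/52, d=(M2−M1)/(6·1)=87/52, b=Δ1−h1·(2M1+M2)/6=-101/26
seg 2: a=-4, c=M2/2=42/13, d=(M3−M2)/(6·3)=-7/12, b=Δ2−h2·(2M2+M3)/6=-127/52
seg 3: a=2, c=M3/2=-105/52, d=(M4−M3)/(6·2)=35/104, b=Δ3−h3·(2M3+M4)/6=31/26
t_q=1 → seg 0, τ=1; S=3+-4/13·τ+0·τ²+-31/104·τ³=249/104

  seg 0: a=3 b=-4/13 c=0 d=-31/104
  seg 1: a=0 b=-101/26 c=-93/52 d=87/52
  seg 2: a=-4 b=-127/52 c=42/13 d=-7/12
  seg 3: a=2 b=31/26 c=-105/52 d=35/104
S(1) = 249/104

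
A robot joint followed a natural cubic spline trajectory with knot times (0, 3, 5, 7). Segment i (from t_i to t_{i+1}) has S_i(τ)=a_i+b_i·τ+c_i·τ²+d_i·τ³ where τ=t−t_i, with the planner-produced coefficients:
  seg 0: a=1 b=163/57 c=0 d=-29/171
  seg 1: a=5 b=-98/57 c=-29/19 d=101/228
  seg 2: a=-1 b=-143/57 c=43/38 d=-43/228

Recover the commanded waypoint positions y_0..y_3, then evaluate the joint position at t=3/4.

y_0 = S_0(0) = a_0 = 1
y_1 = S_1(0) = a_1 = 5
y_2 = S_2(0) = a_2 = -1
y_3 = S_2(2) = -3
t_q=3/4 is in segment 0 (τ=3/4); S_0(τ)=3737/1216

y_0=1 y_1=5 y_2=-1 y_3=-3
S(3/4) = 3737/1216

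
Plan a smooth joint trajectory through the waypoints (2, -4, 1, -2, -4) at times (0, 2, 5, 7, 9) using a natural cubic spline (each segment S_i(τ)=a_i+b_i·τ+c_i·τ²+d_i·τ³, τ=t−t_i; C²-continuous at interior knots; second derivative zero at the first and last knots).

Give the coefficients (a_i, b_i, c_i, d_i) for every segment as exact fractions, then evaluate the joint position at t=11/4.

  seg 0: a=2 b=-4397/1032 c=0 d=1301/4128
  seg 1: a=-4 b=-247/516 c=1301/688 d=-809/2064
  seg 2: a=1 b=587/2064 c=-563/344 d=3073/8256
  seg 3: a=-2 b=-1853/1032 c=821/1376 d=-821/8256
S(11/4) = -152381/44032

Δ: Δ0=-3, Δ1=5/3, Δ2=-3/2, Δ3=-1
row 1: diag=10, rhs=28; c'=3/10, d'=14/5
row 2: denom=10−3·3/10=91/10; d'=(-19−3·14/5)/(91/10)=-274/91
row 3: denom=8−2·20/91=688/91; d'=(3−2·-274/91)/(688/91)=821/688
back: M3=821/688
back: M2=-274/91−20/91·821/688=-563/172
back: M1=14/5−3/10·-563/172=1301/344
M: M0=0, M1=1301/344, M2=-563/172, M3=821/688, M4=0
seg 0: a=2, c=M0/2=0, d=(M1−M0)/(6·2)=1301/4128, b=Δ0−h0·(2M0+M1)/6=-4397/1032
seg 1: a=-4, c=M1/2=1301/688, d=(M2−M1)/(6·3)=-809/2064, b=Δ1−h1·(2M1+M2)/6=-247/516
seg 2: a=1, c=M2/2=-563/344, d=(M3−M2)/(6·2)=3073/8256, b=Δ2−h2·(2M2+M3)/6=587/2064
seg 3: a=-2, c=M3/2=821/1376, d=(M4−M3)/(6·2)=-821/8256, b=Δ3−h3·(2M3+M4)/6=-1853/1032
t_q=11/4 → seg 1, τ=3/4; S=-4+-247/516·τ+1301/688·τ²+-809/2064·τ³=-152381/44032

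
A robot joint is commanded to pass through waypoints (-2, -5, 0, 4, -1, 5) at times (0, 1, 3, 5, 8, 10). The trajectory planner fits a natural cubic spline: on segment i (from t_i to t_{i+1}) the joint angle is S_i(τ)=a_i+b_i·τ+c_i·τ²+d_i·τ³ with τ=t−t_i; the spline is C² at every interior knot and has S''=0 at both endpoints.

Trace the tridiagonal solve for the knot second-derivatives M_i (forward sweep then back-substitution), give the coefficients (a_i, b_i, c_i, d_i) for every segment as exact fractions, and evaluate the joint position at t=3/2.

  seg 0: a=-2 b=-44893/11292 c=0 d=11017/11292
  seg 1: a=-5 b=-5921/5646 c=11017/3764 d=-13015/22584
  seg 2: a=0 b=10568/2823 c=-999/1882 d=-1925/11292
  seg 3: a=4 b=-1201/2823 c=-1462/941 d=3218/8469
  seg 4: a=-1 b=1445/2823 c=1756/941 d=-878/2823
S(3/2) = -292969/60224

Δ: Δ0=-3, Δ1=5/2, Δ2=2, Δ3=-5/3, Δ4=3
row 1: diag=6, rhs=33; c'=1/3, d'=11/2
row 2: denom=8−2·1/3=22/3; d'=(-3−2·11/2)/(22/3)=-21/11
row 3: denom=10−2·3/11=104/11; d'=(-22−2·-21/11)/(104/11)=-25/13
row 4: denom=10−3·33/104=941/104; d'=(28−3·-25/13)/(941/104)=3512/941
back: M4=3512/941
back: M3=-25/13−33/104·3512/941=-2924/941
back: M2=-21/11−3/11·-2924/941=-999/941
back: M1=11/2−1/3·-999/941=11017/1882
M: M0=0, M1=11017/1882, M2=-999/941, M3=-2924/941, M4=3512/941, M5=0
seg 0: a=-2, c=M0/2=0, d=(M1−M0)/(6·1)=11017/11292, b=Δ0−h0·(2M0+M1)/6=-44893/11292
seg 1: a=-5, c=M1/2=11017/3764, d=(M2−M1)/(6·2)=-13015/22584, b=Δ1−h1·(2M1+M2)/6=-5921/5646
seg 2: a=0, c=M2/2=-999/1882, d=(M3−M2)/(6·2)=-1925/11292, b=Δ2−h2·(2M2+M3)/6=10568/2823
seg 3: a=4, c=M3/2=-1462/941, d=(M4−M3)/(6·3)=3218/8469, b=Δ3−h3·(2M3+M4)/6=-1201/2823
seg 4: a=-1, c=M4/2=1756/941, d=(M5−M4)/(6·2)=-878/2823, b=Δ4−h4·(2M4+M5)/6=1445/2823
t_q=3/2 → seg 1, τ=1/2; S=-5+-5921/5646·τ+11017/3764·τ²+-13015/22584·τ³=-292969/60224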